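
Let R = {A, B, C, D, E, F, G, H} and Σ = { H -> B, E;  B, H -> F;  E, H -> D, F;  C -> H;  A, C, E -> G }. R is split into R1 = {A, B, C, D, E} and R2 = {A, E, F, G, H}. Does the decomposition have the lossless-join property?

No

Common attributes: R1 ∩ R2 = {A, E}.
No dependency enlarges {A, E}, so (A, E)⁺ = {A, E}.
The closure contains neither all of R1 = {A, B, C, D, E} nor all of R2 = {A, E, F, G, H}, so the common attributes are not a superkey of either fragment. The join is lossy.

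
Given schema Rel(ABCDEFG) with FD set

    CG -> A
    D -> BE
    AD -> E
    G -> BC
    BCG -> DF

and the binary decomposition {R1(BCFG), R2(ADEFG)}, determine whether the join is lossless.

Common attributes: R1 ∩ R2 = {FG}.
Closure of {FG}: G → BC applies, adding BC; BCG → DF applies, adding D; CG → A applies, adding A; D → BE applies, adding E. So (FG)⁺ = {ABCDEFG}.
This closure contains every attribute of R1, so R1 ∩ R2 → R1. The join is lossless.

Yes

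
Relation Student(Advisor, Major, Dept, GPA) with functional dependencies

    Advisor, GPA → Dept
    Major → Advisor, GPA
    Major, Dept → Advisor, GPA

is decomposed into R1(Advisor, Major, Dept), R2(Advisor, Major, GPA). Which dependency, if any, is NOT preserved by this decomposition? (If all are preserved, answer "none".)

Advisor, GPA → Dept

Check Advisor, GPA → Dept: no single fragment contains all of {Advisor, Dept, GPA}, and the restricted closure of {Advisor, GPA} across the fragments never reaches {Dept}.
Major → Advisor, GPA is preserved.
Major, Dept → Advisor, GPA is preserved.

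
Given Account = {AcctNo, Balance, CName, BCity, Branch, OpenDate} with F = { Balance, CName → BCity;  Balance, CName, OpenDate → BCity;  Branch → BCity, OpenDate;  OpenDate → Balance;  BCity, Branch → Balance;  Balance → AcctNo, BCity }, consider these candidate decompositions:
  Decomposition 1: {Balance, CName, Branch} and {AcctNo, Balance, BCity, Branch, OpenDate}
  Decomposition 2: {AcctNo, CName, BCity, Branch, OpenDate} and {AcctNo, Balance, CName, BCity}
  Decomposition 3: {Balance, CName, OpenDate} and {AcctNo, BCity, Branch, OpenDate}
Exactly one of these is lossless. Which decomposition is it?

Decomposition 1

Decomposition 1: common = {Balance, Branch}, closure = {AcctNo, Balance, BCity, Branch, OpenDate} → lossless.
Decomposition 2: common = {AcctNo, CName, BCity}, closure = {AcctNo, CName, BCity} → lossy.
Decomposition 3: common = {OpenDate}, closure = {AcctNo, Balance, BCity, OpenDate} → lossy.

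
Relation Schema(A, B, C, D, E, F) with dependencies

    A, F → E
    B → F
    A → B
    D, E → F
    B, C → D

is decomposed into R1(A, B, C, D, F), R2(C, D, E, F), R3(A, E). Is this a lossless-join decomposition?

Yes

Chase test. Columns are A, B, C, D, E, F; row i has aⱼ where attribute j ∈ Ri, else bᵢⱼ.
Initial tableau (one row per fragment):
  row 1: a1 a2 a3 a4 b15 a6
  row 2: b21 b22 a3 a4 a5 a6
  row 3: a1 b32 b33 b34 a5 b36
Rows 1 and 3 agree on A; apply A→B and equate their B entries.
Rows 1 and 3 agree on B; apply B→F and equate their F entries.
Rows 1 and 3 agree on A, F; apply A, F→E and equate their E entries.
Row 1 is now all distinguished symbols — the join is lossless.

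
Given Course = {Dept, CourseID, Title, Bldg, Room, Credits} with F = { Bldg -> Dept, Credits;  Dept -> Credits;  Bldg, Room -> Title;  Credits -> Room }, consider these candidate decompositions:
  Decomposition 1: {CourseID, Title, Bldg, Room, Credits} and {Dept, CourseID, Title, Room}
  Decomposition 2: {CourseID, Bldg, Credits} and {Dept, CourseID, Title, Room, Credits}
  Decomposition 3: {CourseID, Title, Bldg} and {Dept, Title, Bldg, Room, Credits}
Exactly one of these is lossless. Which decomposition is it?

Decomposition 1: common = {CourseID, Title, Room}, closure = {CourseID, Title, Room} → lossy.
Decomposition 2: common = {CourseID, Credits}, closure = {CourseID, Room, Credits} → lossy.
Decomposition 3: common = {Title, Bldg}, closure = {Dept, Title, Bldg, Room, Credits} → lossless.

Decomposition 3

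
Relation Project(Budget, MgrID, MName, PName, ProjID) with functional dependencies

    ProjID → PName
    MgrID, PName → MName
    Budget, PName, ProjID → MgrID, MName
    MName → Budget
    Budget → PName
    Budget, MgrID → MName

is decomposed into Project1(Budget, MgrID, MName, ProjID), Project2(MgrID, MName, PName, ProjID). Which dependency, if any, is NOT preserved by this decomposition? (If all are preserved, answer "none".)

Check Budget → PName: no single fragment contains all of {Budget, PName}, and the restricted closure of {Budget} across the fragments never reaches {PName}.
ProjID → PName is preserved.
MgrID, PName → MName is preserved.
Budget, PName, ProjID → MgrID, MName is preserved.
MName → Budget is preserved.
Budget, MgrID → MName is preserved.

Budget → PName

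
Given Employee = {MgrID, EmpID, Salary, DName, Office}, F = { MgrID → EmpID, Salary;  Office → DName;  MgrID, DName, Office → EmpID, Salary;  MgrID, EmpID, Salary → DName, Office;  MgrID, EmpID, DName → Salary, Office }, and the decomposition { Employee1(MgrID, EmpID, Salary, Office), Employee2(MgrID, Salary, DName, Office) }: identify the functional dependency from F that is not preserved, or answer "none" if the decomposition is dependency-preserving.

none

MgrID → EmpID, Salary lies within Employee1.
Office → DName lies within Employee2.
MgrID, DName, Office → EmpID, Salary: restricted closure across fragments reaches EmpID, Salary.
MgrID, EmpID, Salary → DName, Office: restricted closure across fragments reaches DName, Office.
MgrID, EmpID, DName → Salary, Office: restricted closure across fragments reaches Salary, Office.
Every dependency is enforceable on the fragments, so the decomposition is dependency-preserving.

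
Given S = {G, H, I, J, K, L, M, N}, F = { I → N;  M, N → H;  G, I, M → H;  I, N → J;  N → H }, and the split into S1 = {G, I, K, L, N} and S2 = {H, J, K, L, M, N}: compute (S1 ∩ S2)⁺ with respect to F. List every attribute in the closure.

H, K, L, N

S1 ∩ S2 = {K, L, N}.
N → H applies, adding H
Closure: {H, K, L, N}.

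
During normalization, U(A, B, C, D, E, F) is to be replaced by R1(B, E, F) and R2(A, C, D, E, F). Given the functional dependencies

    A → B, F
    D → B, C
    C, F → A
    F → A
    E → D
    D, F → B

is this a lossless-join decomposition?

Yes

Common attributes: R1 ∩ R2 = {E, F}.
Closure of {E, F}: F → A applies, adding A; E → D applies, adding D; D, F → B applies, adding B; D → B, C applies, adding C. So (E, F)⁺ = {A, B, C, D, E, F}.
This closure contains every attribute of R1, so R1 ∩ R2 → R1. The join is lossless.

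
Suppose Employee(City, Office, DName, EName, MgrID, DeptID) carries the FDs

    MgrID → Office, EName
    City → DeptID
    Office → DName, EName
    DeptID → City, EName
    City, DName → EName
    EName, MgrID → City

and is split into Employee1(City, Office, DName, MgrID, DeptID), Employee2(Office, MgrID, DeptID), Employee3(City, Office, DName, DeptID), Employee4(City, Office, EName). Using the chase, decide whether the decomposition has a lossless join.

Chase test. Columns are City, Office, DName, EName, MgrID, DeptID; row i has aⱼ where attribute j ∈ Employeei, else bᵢⱼ.
Initial tableau (one row per fragment):
  row 1: a1 a2 a3 b14 a5 a6
  row 2: b21 a2 b23 b24 a5 a6
  row 3: a1 a2 a3 b34 b35 a6
  row 4: a1 a2 b43 a4 b45 b46
Rows 1 and 2 agree on MgrID; apply MgrID→Office, EName and equate their Office, EName entries.
Rows 1 and 4 agree on City; apply City→DeptID and equate their DeptID entries.
Rows 1 and 2 agree on Office; apply Office→DName, EName and equate their DName, EName entries.
Rows 1 and 3 agree on Office; apply Office→DName, EName and equate their DName, EName entries.
Rows 1 and 4 agree on Office; apply Office→DName, EName and equate their DName, EName entries.
Rows 1 and 2 agree on DeptID; apply DeptID→City, EName and equate their City, EName entries.
Row 1 is now all distinguished symbols — the join is lossless.

Yes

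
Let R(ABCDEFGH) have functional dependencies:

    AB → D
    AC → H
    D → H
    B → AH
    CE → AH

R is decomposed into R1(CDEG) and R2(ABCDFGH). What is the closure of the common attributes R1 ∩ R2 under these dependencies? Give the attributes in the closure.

R1 ∩ R2 = {CDG}.
D → H applies, adding H
Closure: {CDGH}.

CDGH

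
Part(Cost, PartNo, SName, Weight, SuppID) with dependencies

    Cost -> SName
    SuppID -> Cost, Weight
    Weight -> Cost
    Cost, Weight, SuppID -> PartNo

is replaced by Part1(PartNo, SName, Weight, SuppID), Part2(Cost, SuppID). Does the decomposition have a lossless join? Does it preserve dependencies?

lossless but not dependency-preserving

Lossless test: (SuppID)⁺ = {Cost, PartNo, SName, Weight, SuppID}, which contains all of one fragment — lossless.
Dependency preservation: the restricted closure of {Cost} across the fragments never reaches {SName}, so Cost → SName cannot be enforced without a join — not preserved.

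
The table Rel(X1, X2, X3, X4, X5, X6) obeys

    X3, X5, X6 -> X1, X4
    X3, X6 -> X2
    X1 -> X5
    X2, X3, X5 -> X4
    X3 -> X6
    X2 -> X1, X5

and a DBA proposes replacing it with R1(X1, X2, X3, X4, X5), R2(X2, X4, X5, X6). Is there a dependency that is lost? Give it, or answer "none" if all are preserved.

X3 -> X6

Check X3 → X6: no single fragment contains all of {X3, X6}, and the restricted closure of {X3} across the fragments never reaches {X6}.
X3, X5, X6 → X1, X4 is preserved.
X3, X6 → X2 is preserved.
X1 → X5 is preserved.
X2, X3, X5 → X4 is preserved.
X2 → X1, X5 is preserved.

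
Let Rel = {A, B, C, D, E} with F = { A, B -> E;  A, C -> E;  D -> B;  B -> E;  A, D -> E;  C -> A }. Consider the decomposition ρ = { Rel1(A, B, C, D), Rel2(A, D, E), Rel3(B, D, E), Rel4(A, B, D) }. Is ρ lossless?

Yes

Chase test. Columns are A, B, C, D, E; row i has aⱼ where attribute j ∈ Reli, else bᵢⱼ.
Initial tableau (one row per fragment):
  row 1: a1 a2 a3 a4 b15
  row 2: a1 b22 b23 a4 a5
  row 3: b31 a2 b33 a4 a5
  row 4: a1 a2 b43 a4 b45
Rows 1 and 4 agree on A, B; apply A, B→E and equate their E entries.
Rows 1 and 2 agree on D; apply D→B and equate their B entries.
Rows 1 and 2 agree on B; apply B→E and equate their E entries.
Row 1 is now all distinguished symbols — the join is lossless.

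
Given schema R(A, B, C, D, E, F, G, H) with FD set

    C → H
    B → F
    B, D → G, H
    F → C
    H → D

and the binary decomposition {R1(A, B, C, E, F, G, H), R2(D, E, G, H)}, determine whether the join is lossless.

Common attributes: R1 ∩ R2 = {E, G, H}.
Closure of {E, G, H}: H → D applies, adding D. So (E, G, H)⁺ = {D, E, G, H}.
This closure contains every attribute of R2, so R1 ∩ R2 → R2. The join is lossless.

Yes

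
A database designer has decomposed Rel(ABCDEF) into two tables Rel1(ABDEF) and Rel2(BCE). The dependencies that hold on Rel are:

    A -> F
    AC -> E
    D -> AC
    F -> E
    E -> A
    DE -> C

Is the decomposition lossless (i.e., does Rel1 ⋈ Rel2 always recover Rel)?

Common attributes: Rel1 ∩ Rel2 = {BE}.
Closure of {BE}: E → A applies, adding A; A → F applies, adding F. So (BE)⁺ = {ABEF}.
The closure contains neither all of Rel1 = {ABDEF} nor all of Rel2 = {BCE}, so the common attributes are not a superkey of either fragment. The join is lossy.

No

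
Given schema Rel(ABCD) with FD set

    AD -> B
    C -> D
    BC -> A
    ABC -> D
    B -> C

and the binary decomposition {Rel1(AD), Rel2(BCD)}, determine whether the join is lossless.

No

Common attributes: Rel1 ∩ Rel2 = {D}.
No dependency enlarges {D}, so (D)⁺ = {D}.
The closure contains neither all of Rel1 = {AD} nor all of Rel2 = {BCD}, so the common attributes are not a superkey of either fragment. The join is lossy.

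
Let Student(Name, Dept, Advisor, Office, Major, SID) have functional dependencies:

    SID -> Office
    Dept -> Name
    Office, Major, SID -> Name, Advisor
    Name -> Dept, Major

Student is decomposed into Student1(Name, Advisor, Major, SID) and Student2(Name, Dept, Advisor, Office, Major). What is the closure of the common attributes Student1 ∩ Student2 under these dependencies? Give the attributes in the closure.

Student1 ∩ Student2 = {Name, Advisor, Major}.
Name → Dept, Major applies, adding Dept
Closure: {Name, Dept, Advisor, Major}.

Name, Dept, Advisor, Major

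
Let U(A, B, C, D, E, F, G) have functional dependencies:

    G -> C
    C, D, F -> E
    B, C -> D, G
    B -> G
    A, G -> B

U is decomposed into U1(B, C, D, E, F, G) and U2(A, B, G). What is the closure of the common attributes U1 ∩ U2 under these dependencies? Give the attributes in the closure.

U1 ∩ U2 = {B, G}.
G → C applies, adding C
B, C → D, G applies, adding D
Closure: {B, C, D, G}.

B, C, D, G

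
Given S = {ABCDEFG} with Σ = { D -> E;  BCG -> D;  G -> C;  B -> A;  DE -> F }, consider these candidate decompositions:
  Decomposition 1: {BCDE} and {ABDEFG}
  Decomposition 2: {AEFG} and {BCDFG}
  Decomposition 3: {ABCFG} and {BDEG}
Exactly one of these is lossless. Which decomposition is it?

Decomposition 1: common = {BDE}, closure = {ABDEF} → lossy.
Decomposition 2: common = {FG}, closure = {CFG} → lossy.
Decomposition 3: common = {BG}, closure = {ABCDEFG} → lossless.

Decomposition 3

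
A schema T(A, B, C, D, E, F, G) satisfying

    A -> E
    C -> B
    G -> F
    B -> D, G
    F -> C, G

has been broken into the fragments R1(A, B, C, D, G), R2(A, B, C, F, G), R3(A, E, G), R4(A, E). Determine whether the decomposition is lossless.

Chase test. Columns are A, B, C, D, E, F, G; row i has aⱼ where attribute j ∈ Ri, else bᵢⱼ.
Initial tableau (one row per fragment):
  row 1: a1 a2 a3 a4 b15 b16 a7
  row 2: a1 a2 a3 b24 b25 a6 a7
  row 3: a1 b32 b33 b34 a5 b36 a7
  row 4: a1 b42 b43 b44 a5 b46 b47
Rows 1 and 2 agree on A; apply A→E and equate their E entries.
Rows 1 and 3 agree on A; apply A→E and equate their E entries.
Rows 1 and 2 agree on G; apply G→F and equate their F entries.
Rows 1 and 3 agree on G; apply G→F and equate their F entries.
Rows 1 and 2 agree on B; apply B→D, G and equate their D, G entries.
Rows 1 and 3 agree on F; apply F→C, G and equate their C, G entries.
Rows 1 and 3 agree on C; apply C→B and equate their B entries.
Rows 1 and 3 agree on B; apply B→D, G and equate their D, G entries.
Row 1 is now all distinguished symbols — the join is lossless.

Yes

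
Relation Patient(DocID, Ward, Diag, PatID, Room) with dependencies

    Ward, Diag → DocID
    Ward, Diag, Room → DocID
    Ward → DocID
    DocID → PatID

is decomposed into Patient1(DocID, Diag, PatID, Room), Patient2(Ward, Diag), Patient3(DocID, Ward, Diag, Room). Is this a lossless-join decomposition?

Yes

Chase test. Columns are DocID, Ward, Diag, PatID, Room; row i has aⱼ where attribute j ∈ Patienti, else bᵢⱼ.
Initial tableau (one row per fragment):
  row 1: a1 b12 a3 a4 a5
  row 2: b21 a2 a3 b24 b25
  row 3: a1 a2 a3 b34 a5
Rows 2 and 3 agree on Ward, Diag; apply Ward, Diag→DocID and equate their DocID entries.
Rows 1 and 2 agree on DocID; apply DocID→PatID and equate their PatID entries.
Rows 1 and 3 agree on DocID; apply DocID→PatID and equate their PatID entries.
Row 3 is now all distinguished symbols — the join is lossless.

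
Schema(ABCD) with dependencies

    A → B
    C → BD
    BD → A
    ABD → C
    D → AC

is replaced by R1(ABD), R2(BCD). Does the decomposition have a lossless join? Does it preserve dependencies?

Lossless test: (BD)⁺ = {ABCD}, which contains all of one fragment — lossless.
Dependency preservation: ABD → C; D → AC are not contained in any single fragment, but the restricted closure of each left-hand side across the fragments still reaches the right-hand side; the remaining FDs each lie inside some fragment. All dependencies are preserved.

lossless and dependency-preserving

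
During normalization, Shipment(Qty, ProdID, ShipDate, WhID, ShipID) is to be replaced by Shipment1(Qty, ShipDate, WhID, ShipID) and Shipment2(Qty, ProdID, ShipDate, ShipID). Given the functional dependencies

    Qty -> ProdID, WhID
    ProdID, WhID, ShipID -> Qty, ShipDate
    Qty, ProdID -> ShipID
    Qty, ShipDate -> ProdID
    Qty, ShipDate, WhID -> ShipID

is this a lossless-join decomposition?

Common attributes: Shipment1 ∩ Shipment2 = {Qty, ShipDate, ShipID}.
Closure of {Qty, ShipDate, ShipID}: Qty → ProdID, WhID applies, adding ProdID, WhID. So (Qty, ShipDate, ShipID)⁺ = {Qty, ProdID, ShipDate, WhID, ShipID}.
This closure contains every attribute of Shipment1, so Shipment1 ∩ Shipment2 → Shipment1. The join is lossless.

Yes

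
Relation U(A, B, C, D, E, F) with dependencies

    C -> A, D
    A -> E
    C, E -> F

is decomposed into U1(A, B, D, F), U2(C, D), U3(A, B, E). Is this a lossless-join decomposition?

Chase test. Columns are A, B, C, D, E, F; row i has aⱼ where attribute j ∈ Ui, else bᵢⱼ.
Initial tableau (one row per fragment):
  row 1: a1 a2 b13 a4 b15 a6
  row 2: b21 b22 a3 a4 b25 b26
  row 3: a1 a2 b33 b34 a5 b36
Rows 1 and 3 agree on A; apply A→E and equate their E entries.
No row becomes fully distinguished — the join is lossy.

No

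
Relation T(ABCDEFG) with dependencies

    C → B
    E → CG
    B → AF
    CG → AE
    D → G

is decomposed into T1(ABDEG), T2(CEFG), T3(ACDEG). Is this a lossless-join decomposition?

Chase test. Columns are ABCDEFG; row i has aⱼ where attribute j ∈ Ti, else bᵢⱼ.
Initial tableau (one row per fragment):
  row 1: a1 a2 b13 a4 a5 b16 a7
  row 2: b21 b22 a3 b24 a5 a6 a7
  row 3: a1 b32 a3 a4 a5 b36 a7
Rows 2 and 3 agree on C; apply C→B and equate their B entries.
Rows 1 and 2 agree on E; apply E→CG and equate their CG entries.
Rows 2 and 3 agree on B; apply B→AF and equate their AF entries.
Rows 1 and 2 agree on C; apply C→B and equate their B entries.
Rows 1 and 2 agree on B; apply B→AF and equate their AF entries.
Row 1 is now all distinguished symbols — the join is lossless.

Yes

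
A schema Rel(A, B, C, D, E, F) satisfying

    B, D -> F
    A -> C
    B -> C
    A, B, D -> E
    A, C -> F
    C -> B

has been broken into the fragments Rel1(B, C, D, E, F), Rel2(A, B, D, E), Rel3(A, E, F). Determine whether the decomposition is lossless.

Yes

Chase test. Columns are A, B, C, D, E, F; row i has aⱼ where attribute j ∈ Reli, else bᵢⱼ.
Initial tableau (one row per fragment):
  row 1: b11 a2 a3 a4 a5 a6
  row 2: a1 a2 b23 a4 a5 b26
  row 3: a1 b32 b33 b34 a5 a6
Rows 1 and 2 agree on B, D; apply B, D→F and equate their F entries.
Rows 2 and 3 agree on A; apply A→C and equate their C entries.
Rows 1 and 2 agree on B; apply B→C and equate their C entries.
Rows 1 and 3 agree on C; apply C→B and equate their B entries.
Row 2 is now all distinguished symbols — the join is lossless.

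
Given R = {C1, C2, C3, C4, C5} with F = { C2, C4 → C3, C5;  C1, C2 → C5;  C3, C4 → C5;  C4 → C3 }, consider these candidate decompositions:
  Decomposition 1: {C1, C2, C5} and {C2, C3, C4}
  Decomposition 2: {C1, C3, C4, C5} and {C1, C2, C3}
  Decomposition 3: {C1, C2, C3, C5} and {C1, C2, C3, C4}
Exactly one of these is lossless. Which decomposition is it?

Decomposition 3

Decomposition 1: common = {C2}, closure = {C2} → lossy.
Decomposition 2: common = {C1, C3}, closure = {C1, C3} → lossy.
Decomposition 3: common = {C1, C2, C3}, closure = {C1, C2, C3, C5} → lossless.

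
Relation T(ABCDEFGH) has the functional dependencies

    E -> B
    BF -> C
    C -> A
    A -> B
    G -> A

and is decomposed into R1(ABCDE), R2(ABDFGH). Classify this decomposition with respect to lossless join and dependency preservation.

lossy and not dependency-preserving

Lossless test: (ABD)⁺ = {ABD}, which is a superkey of neither fragment — lossy.
Dependency preservation: the restricted closure of {BF} across the fragments never reaches {C}, so BF → C cannot be enforced without a join — not preserved.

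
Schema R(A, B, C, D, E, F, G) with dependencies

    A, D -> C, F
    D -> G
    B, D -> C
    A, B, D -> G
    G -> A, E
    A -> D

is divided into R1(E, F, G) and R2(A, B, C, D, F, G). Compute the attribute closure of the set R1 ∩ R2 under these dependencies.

R1 ∩ R2 = {F, G}.
G → A, E applies, adding A, E
A → D applies, adding D
A, D → C, F applies, adding C
Closure: {A, C, D, E, F, G}.

A, C, D, E, F, G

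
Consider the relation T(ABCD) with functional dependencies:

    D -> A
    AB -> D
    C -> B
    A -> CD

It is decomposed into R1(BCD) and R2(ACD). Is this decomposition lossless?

Yes

Common attributes: R1 ∩ R2 = {CD}.
Closure of {CD}: D → A applies, adding A; C → B applies, adding B. So (CD)⁺ = {ABCD}.
This closure contains every attribute of R1, so R1 ∩ R2 → R1. The join is lossless.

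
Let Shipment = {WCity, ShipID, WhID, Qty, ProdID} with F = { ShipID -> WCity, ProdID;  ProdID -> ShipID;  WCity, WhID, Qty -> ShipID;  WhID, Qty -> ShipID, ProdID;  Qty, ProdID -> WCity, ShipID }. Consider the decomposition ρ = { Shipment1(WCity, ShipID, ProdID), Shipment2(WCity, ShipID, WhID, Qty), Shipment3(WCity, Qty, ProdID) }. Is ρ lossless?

Yes

Chase test. Columns are WCity, ShipID, WhID, Qty, ProdID; row i has aⱼ where attribute j ∈ Shipmenti, else bᵢⱼ.
Initial tableau (one row per fragment):
  row 1: a1 a2 b13 b14 a5
  row 2: a1 a2 a3 a4 b25
  row 3: a1 b32 b33 a4 a5
Rows 1 and 2 agree on ShipID; apply ShipID→WCity, ProdID and equate their WCity, ProdID entries.
Rows 1 and 3 agree on ProdID; apply ProdID→ShipID and equate their ShipID entries.
Row 2 is now all distinguished symbols — the join is lossless.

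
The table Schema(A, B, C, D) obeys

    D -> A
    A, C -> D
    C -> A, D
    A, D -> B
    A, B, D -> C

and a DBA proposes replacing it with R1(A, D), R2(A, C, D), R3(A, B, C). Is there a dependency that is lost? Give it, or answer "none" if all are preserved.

D → A lies within R1.
A, C → D lies within R2.
C → A, D lies within R2.
A, D → B: restricted closure across fragments reaches B.
A, B, D → C: restricted closure across fragments reaches C.
Every dependency is enforceable on the fragments, so the decomposition is dependency-preserving.

none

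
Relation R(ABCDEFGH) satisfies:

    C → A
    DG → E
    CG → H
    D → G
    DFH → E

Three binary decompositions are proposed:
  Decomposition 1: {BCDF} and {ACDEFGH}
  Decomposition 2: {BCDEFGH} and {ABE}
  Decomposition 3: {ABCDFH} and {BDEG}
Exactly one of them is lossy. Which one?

Decomposition 1: common = {CDF}, closure = {ACDEFGH} → lossless.
Decomposition 2: common = {BE}, closure = {BE} → lossy.
Decomposition 3: common = {BD}, closure = {BDEG} → lossless.

Decomposition 2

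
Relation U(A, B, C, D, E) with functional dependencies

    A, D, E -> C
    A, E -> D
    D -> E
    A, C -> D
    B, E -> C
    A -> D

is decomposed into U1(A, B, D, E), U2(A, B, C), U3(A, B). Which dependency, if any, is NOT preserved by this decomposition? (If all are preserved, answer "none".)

B, E -> C

Check B, E → C: no single fragment contains all of {B, C, E}, and the restricted closure of {B, E} across the fragments never reaches {C}.
A, D, E → C is preserved.
A, E → D is preserved.
D → E is preserved.
A, C → D is preserved.
A → D is preserved.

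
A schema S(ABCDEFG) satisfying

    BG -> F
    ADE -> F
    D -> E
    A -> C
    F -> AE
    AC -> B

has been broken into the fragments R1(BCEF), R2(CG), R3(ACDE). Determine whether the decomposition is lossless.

Chase test. Columns are ABCDEFG; row i has aⱼ where attribute j ∈ Ri, else bᵢⱼ.
Initial tableau (one row per fragment):
  row 1: b11 a2 a3 b14 a5 a6 b17
  row 2: b21 b22 a3 b24 b25 b26 a7
  row 3: a1 b32 a3 a4 a5 b36 b37
No row becomes fully distinguished — the join is lossy.

No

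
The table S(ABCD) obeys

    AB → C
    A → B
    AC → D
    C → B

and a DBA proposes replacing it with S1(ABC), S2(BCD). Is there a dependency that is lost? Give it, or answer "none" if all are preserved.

Check AC → D: no single fragment contains all of {ACD}, and the restricted closure of {AC} across the fragments never reaches {D}.
AB → C is preserved.
A → B is preserved.
C → B is preserved.

AC → D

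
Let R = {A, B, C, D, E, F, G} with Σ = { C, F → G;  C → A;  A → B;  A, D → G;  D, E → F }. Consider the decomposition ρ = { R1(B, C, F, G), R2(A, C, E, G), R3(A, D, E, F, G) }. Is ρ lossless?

Chase test. Columns are A, B, C, D, E, F, G; row i has aⱼ where attribute j ∈ Ri, else bᵢⱼ.
Initial tableau (one row per fragment):
  row 1: b11 a2 a3 b14 b15 a6 a7
  row 2: a1 b22 a3 b24 a5 b26 a7
  row 3: a1 b32 b33 a4 a5 a6 a7
Rows 1 and 2 agree on C; apply C→A and equate their A entries.
Rows 1 and 2 agree on A; apply A→B and equate their B entries.
Rows 1 and 3 agree on A; apply A→B and equate their B entries.
No row becomes fully distinguished — the join is lossy.

No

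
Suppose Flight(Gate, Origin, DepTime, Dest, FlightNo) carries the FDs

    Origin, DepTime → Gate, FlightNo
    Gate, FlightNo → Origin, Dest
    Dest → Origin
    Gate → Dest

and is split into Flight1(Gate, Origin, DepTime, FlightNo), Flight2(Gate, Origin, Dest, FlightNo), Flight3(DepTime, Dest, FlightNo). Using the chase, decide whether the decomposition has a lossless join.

Yes

Chase test. Columns are Gate, Origin, DepTime, Dest, FlightNo; row i has aⱼ where attribute j ∈ Flighti, else bᵢⱼ.
Initial tableau (one row per fragment):
  row 1: a1 a2 a3 b14 a5
  row 2: a1 a2 b23 a4 a5
  row 3: b31 b32 a3 a4 a5
Rows 1 and 2 agree on Gate, FlightNo; apply Gate, FlightNo→Origin, Dest and equate their Origin, Dest entries.
Rows 1 and 3 agree on Dest; apply Dest→Origin and equate their Origin entries.
Rows 1 and 3 agree on Origin, DepTime; apply Origin, DepTime→Gate, FlightNo and equate their Gate, FlightNo entries.
Row 1 is now all distinguished symbols — the join is lossless.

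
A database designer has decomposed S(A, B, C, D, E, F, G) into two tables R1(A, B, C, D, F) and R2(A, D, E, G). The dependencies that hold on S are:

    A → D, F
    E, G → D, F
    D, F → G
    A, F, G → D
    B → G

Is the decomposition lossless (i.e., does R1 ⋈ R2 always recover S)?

No

Common attributes: R1 ∩ R2 = {A, D}.
Closure of {A, D}: A → D, F applies, adding F; D, F → G applies, adding G. So (A, D)⁺ = {A, D, F, G}.
The closure contains neither all of R1 = {A, B, C, D, F} nor all of R2 = {A, D, E, G}, so the common attributes are not a superkey of either fragment. The join is lossy.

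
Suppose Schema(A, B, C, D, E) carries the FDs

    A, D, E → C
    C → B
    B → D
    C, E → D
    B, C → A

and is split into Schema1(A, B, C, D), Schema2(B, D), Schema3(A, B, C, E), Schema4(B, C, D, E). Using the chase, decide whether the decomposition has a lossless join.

Yes

Chase test. Columns are A, B, C, D, E; row i has aⱼ where attribute j ∈ Schemai, else bᵢⱼ.
Initial tableau (one row per fragment):
  row 1: a1 a2 a3 a4 b15
  row 2: b21 a2 b23 a4 b25
  row 3: a1 a2 a3 b34 a5
  row 4: b41 a2 a3 a4 a5
Rows 1 and 3 agree on B; apply B→D and equate their D entries.
Rows 1 and 4 agree on B, C; apply B, C→A and equate their A entries.
Row 3 is now all distinguished symbols — the join is lossless.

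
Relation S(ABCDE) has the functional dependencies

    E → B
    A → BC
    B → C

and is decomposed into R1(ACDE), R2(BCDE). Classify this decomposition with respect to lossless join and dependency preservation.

lossless but not dependency-preserving

Lossless test: (CDE)⁺ = {BCDE}, which contains all of one fragment — lossless.
Dependency preservation: the restricted closure of {A} across the fragments never reaches {BC}, so A → BC cannot be enforced without a join — not preserved.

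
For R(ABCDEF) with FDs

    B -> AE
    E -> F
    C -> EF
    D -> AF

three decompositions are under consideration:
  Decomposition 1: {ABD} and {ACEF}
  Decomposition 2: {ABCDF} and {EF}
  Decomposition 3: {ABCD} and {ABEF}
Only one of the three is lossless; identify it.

Decomposition 3

Decomposition 1: common = {A}, closure = {A} → lossy.
Decomposition 2: common = {F}, closure = {F} → lossy.
Decomposition 3: common = {AB}, closure = {ABEF} → lossless.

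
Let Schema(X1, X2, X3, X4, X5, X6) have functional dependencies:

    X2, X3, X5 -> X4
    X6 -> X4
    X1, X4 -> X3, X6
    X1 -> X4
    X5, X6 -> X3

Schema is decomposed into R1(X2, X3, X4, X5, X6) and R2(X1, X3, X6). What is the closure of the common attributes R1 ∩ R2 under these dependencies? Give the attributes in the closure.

X3, X4, X6

R1 ∩ R2 = {X3, X6}.
X6 → X4 applies, adding X4
Closure: {X3, X4, X6}.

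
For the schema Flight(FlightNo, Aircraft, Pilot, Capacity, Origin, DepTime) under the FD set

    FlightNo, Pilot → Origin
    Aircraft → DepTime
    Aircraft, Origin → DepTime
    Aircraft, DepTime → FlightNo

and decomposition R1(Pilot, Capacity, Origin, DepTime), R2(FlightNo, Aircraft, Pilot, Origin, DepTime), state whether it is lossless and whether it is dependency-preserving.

Lossless test: (Pilot, Origin, DepTime)⁺ = {Pilot, Origin, DepTime}, which is a superkey of neither fragment — lossy.
Dependency preservation: every FD's attributes lie within a single fragment, so each can be enforced locally — preserved.

lossy but dependency-preserving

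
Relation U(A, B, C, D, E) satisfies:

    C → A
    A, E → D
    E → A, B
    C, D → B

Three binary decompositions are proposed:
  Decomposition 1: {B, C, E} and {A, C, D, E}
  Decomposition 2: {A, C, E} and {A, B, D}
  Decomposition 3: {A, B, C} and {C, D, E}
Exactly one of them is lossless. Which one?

Decomposition 1

Decomposition 1: common = {C, E}, closure = {A, B, C, D, E} → lossless.
Decomposition 2: common = {A}, closure = {A} → lossy.
Decomposition 3: common = {C}, closure = {A, C} → lossy.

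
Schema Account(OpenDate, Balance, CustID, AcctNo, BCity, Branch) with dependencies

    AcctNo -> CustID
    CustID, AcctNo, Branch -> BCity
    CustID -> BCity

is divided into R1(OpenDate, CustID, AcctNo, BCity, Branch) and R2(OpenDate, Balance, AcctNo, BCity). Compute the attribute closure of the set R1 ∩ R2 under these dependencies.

OpenDate, CustID, AcctNo, BCity

R1 ∩ R2 = {OpenDate, AcctNo, BCity}.
AcctNo → CustID applies, adding CustID
Closure: {OpenDate, CustID, AcctNo, BCity}.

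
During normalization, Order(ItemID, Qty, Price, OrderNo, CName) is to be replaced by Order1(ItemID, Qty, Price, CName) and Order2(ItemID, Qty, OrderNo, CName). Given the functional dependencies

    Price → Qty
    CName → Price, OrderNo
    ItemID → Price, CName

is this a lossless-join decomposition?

Yes

Common attributes: Order1 ∩ Order2 = {ItemID, Qty, CName}.
Closure of {ItemID, Qty, CName}: CName → Price, OrderNo applies, adding Price, OrderNo. So (ItemID, Qty, CName)⁺ = {ItemID, Qty, Price, OrderNo, CName}.
This closure contains every attribute of Order1, so Order1 ∩ Order2 → Order1. The join is lossless.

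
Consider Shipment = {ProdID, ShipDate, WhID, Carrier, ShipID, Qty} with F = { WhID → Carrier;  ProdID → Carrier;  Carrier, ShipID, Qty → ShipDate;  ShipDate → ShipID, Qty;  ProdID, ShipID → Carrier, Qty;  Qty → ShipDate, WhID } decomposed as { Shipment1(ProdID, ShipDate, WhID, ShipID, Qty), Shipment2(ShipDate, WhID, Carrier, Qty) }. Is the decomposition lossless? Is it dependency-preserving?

lossless but not dependency-preserving

Lossless test: (ShipDate, WhID, Qty)⁺ = {ShipDate, WhID, Carrier, ShipID, Qty}, which contains all of one fragment — lossless.
Dependency preservation: the restricted closure of {ProdID} across the fragments never reaches {Carrier}, so ProdID → Carrier cannot be enforced without a join — not preserved.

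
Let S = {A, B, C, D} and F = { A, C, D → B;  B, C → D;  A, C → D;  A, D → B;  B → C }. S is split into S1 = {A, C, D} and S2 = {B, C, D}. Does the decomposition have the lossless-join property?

No

Common attributes: S1 ∩ S2 = {C, D}.
No dependency enlarges {C, D}, so (C, D)⁺ = {C, D}.
The closure contains neither all of S1 = {A, C, D} nor all of S2 = {B, C, D}, so the common attributes are not a superkey of either fragment. The join is lossy.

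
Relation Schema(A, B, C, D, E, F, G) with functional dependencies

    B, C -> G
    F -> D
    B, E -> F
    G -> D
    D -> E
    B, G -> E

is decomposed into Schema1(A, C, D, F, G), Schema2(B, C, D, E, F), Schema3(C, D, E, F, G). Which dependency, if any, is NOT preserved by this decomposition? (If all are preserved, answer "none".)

Check B, C → G: no single fragment contains all of {B, C, G}, and the restricted closure of {B, C} across the fragments never reaches {G}.
F → D is preserved.
B, E → F is preserved.
G → D is preserved.
D → E is preserved.
B, G → E is preserved.

B, C -> G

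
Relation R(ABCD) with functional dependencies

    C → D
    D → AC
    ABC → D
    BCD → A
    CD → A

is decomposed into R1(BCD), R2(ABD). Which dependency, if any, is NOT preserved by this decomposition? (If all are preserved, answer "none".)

C → D lies within R1.
D → AC: restricted closure across fragments reaches AC.
ABC → D: restricted closure across fragments reaches D.
BCD → A: restricted closure across fragments reaches A.
CD → A: restricted closure across fragments reaches A.
Every dependency is enforceable on the fragments, so the decomposition is dependency-preserving.

none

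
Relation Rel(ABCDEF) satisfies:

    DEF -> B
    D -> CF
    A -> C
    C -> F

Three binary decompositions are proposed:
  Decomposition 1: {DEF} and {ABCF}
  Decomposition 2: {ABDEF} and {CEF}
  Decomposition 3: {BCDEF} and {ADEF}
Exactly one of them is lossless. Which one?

Decomposition 1: common = {F}, closure = {F} → lossy.
Decomposition 2: common = {EF}, closure = {EF} → lossy.
Decomposition 3: common = {DEF}, closure = {BCDEF} → lossless.

Decomposition 3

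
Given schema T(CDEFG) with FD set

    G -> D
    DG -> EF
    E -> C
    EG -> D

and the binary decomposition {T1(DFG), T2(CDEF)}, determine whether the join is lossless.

No

Common attributes: T1 ∩ T2 = {DF}.
No dependency enlarges {DF}, so (DF)⁺ = {DF}.
The closure contains neither all of T1 = {DFG} nor all of T2 = {CDEF}, so the common attributes are not a superkey of either fragment. The join is lossy.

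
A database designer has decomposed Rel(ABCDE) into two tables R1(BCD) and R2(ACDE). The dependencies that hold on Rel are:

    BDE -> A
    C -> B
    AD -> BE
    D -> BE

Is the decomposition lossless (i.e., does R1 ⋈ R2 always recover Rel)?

Yes

Common attributes: R1 ∩ R2 = {CD}.
Closure of {CD}: C → B applies, adding B; D → BE applies, adding E; BDE → A applies, adding A. So (CD)⁺ = {ABCDE}.
This closure contains every attribute of R1, so R1 ∩ R2 → R1. The join is lossless.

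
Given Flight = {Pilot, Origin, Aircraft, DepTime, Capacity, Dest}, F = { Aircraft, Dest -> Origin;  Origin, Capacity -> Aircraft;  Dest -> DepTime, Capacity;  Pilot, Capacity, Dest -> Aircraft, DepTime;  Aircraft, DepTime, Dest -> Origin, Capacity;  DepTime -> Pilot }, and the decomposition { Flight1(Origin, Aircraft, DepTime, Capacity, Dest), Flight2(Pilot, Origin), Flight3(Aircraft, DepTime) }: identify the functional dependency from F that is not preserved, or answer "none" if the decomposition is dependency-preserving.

DepTime -> Pilot

Check DepTime → Pilot: no single fragment contains all of {Pilot, DepTime}, and the restricted closure of {DepTime} across the fragments never reaches {Pilot}.
Aircraft, Dest → Origin is preserved.
Origin, Capacity → Aircraft is preserved.
Dest → DepTime, Capacity is preserved.
Pilot, Capacity, Dest → Aircraft, DepTime is preserved.
Aircraft, DepTime, Dest → Origin, Capacity is preserved.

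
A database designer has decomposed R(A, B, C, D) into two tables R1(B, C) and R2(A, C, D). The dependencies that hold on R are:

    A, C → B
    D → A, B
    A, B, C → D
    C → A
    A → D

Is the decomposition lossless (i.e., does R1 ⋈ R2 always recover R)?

Common attributes: R1 ∩ R2 = {C}.
Closure of {C}: C → A applies, adding A; A → D applies, adding D; A, C → B applies, adding B. So (C)⁺ = {A, B, C, D}.
This closure contains every attribute of R1, so R1 ∩ R2 → R1. The join is lossless.

Yes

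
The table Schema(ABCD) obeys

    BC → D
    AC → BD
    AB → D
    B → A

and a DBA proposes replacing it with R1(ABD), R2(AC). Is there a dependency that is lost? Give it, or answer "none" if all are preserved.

AC → BD

Check AC → BD: no single fragment contains all of {ABCD}, and the restricted closure of {AC} across the fragments never reaches {BD}.
BC → D is preserved.
AB → D is preserved.
B → A is preserved.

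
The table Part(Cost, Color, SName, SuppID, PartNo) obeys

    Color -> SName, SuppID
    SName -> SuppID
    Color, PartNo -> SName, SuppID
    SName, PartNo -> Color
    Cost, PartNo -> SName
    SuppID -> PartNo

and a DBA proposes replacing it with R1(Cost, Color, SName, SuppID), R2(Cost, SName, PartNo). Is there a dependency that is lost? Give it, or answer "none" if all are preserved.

Check SuppID → PartNo: no single fragment contains all of {SuppID, PartNo}, and the restricted closure of {SuppID} across the fragments never reaches {PartNo}.
Color → SName, SuppID is preserved.
SName → SuppID is preserved.
Color, PartNo → SName, SuppID is preserved.
SName, PartNo → Color is preserved.
Cost, PartNo → SName is preserved.

SuppID -> PartNo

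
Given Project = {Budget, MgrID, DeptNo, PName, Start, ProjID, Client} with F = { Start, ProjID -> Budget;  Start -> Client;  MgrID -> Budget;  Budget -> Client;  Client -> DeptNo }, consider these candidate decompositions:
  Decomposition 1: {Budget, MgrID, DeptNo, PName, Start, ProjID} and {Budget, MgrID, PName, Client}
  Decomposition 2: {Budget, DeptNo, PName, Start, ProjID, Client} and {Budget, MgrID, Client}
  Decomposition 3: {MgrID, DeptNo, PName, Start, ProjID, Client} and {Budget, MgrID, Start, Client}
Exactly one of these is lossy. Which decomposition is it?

Decomposition 1: common = {Budget, MgrID, PName}, closure = {Budget, MgrID, DeptNo, PName, Client} → lossless.
Decomposition 2: common = {Budget, Client}, closure = {Budget, DeptNo, Client} → lossy.
Decomposition 3: common = {MgrID, Start, Client}, closure = {Budget, MgrID, DeptNo, Start, Client} → lossless.

Decomposition 2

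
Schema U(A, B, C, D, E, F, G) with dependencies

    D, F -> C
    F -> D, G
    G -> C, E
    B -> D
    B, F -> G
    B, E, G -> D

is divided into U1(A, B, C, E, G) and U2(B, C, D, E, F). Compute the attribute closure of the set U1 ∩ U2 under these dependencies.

U1 ∩ U2 = {B, C, E}.
B → D applies, adding D
Closure: {B, C, D, E}.

B, C, D, E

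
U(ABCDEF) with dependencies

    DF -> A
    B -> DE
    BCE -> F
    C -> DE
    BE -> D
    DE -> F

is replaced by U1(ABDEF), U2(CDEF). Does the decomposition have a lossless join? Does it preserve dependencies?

lossy but dependency-preserving

Lossless test: (DEF)⁺ = {ADEF}, which is a superkey of neither fragment — lossy.
Dependency preservation: BCE → F is not contained in any single fragment, but the restricted closure of its left-hand side across the fragments still reaches the right-hand side; the remaining FDs each lie inside some fragment. All dependencies are preserved.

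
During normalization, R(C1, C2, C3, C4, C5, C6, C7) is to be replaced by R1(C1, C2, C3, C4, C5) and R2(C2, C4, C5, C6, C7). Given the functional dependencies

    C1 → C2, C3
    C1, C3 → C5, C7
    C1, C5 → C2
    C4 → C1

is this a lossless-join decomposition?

Common attributes: R1 ∩ R2 = {C2, C4, C5}.
Closure of {C2, C4, C5}: C4 → C1 applies, adding C1; C1 → C2, C3 applies, adding C3; C1, C3 → C5, C7 applies, adding C7. So (C2, C4, C5)⁺ = {C1, C2, C3, C4, C5, C7}.
This closure contains every attribute of R1, so R1 ∩ R2 → R1. The join is lossless.

Yes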